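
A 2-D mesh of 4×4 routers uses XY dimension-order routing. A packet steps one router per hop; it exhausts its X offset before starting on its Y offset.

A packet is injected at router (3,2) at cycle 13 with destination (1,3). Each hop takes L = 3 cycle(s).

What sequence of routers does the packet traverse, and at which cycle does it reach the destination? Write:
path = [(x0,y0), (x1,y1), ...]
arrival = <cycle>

path = [(3,2), (2,2), (1,2), (1,3)]
arrival = 22

hop 0: (3,2) @ cyc 13
hop 1: (2,2) @ cyc 16  [W]
hop 2: (1,2) @ cyc 19  [W]
hop 3: (1,3) @ cyc 22  [N]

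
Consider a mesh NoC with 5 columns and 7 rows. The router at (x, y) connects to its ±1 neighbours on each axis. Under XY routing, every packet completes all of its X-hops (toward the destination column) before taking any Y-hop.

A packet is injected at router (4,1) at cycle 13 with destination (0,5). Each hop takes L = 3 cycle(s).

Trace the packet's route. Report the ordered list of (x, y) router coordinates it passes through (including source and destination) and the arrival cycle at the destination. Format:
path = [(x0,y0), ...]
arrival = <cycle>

path = [(4,1), (3,1), (2,1), (1,1), (0,1), (0,2), (0,3), (0,4), (0,5)]
arrival = 37

hop 0: (4,1) @ cyc 13
hop 1: (3,1) @ cyc 16  [W]
hop 2: (2,1) @ cyc 19  [W]
hop 3: (1,1) @ cyc 22  [W]
hop 4: (0,1) @ cyc 25  [W]
hop 5: (0,2) @ cyc 28  [N]
hop 6: (0,3) @ cyc 31  [N]
hop 7: (0,4) @ cyc 34  [N]
hop 8: (0,5) @ cyc 37  [N]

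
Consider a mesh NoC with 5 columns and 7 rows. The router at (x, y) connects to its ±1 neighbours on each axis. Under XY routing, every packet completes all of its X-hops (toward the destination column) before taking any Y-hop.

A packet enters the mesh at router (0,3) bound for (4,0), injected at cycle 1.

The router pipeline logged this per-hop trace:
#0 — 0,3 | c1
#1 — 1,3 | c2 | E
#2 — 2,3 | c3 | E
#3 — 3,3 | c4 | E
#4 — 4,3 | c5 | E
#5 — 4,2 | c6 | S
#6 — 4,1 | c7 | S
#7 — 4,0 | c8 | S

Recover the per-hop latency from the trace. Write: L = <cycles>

From hop 0 (1) to hop 1 (2): +1 cycles.
That increment is L by definition: L = 1.

L = 1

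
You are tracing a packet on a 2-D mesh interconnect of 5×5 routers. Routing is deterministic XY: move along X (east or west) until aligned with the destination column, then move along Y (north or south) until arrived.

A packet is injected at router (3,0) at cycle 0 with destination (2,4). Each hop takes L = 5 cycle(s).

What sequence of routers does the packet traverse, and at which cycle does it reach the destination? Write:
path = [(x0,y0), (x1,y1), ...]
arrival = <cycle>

t=0: at (3,0)
t=5: at (2,0) after W
t=10: at (2,1) after N
t=15: at (2,2) after N
t=20: at (2,3) after N
t=25: at (2,4) after N

path = [(3,0), (2,0), (2,1), (2,2), (2,3), (2,4)]
arrival = 25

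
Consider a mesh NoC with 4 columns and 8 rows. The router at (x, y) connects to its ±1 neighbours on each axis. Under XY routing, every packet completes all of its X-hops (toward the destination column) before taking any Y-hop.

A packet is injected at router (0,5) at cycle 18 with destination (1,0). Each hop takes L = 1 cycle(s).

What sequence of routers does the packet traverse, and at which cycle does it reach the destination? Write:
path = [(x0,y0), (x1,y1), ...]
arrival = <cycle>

[0] x=0 y=5 t=18
[1] x=1 y=5 t=19 →E
[2] x=1 y=4 t=20 →S
[3] x=1 y=3 t=21 →S
[4] x=1 y=2 t=22 →S
[5] x=1 y=1 t=23 →S
[6] x=1 y=0 t=24 →S

path = [(0,5), (1,5), (1,4), (1,3), (1,2), (1,1), (1,0)]
arrival = 24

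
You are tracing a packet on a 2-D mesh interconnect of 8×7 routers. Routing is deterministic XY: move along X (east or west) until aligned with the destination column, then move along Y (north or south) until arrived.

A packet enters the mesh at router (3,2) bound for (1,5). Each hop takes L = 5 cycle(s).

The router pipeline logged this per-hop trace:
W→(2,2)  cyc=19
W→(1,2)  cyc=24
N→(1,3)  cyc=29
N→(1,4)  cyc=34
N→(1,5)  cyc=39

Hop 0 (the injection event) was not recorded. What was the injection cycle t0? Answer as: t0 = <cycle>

t0 = 14

The first recorded entry is hop 1 at cycle 19.
Therefore t0 = 19 − L = 14.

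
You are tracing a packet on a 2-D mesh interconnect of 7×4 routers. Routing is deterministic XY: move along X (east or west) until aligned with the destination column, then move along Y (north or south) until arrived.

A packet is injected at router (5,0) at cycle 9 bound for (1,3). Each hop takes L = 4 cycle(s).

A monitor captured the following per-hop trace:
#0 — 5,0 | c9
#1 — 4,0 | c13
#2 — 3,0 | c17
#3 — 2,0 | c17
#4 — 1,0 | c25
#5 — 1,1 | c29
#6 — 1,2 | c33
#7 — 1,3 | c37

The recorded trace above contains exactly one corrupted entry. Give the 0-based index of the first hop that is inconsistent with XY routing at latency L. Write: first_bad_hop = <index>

first_bad_hop = 3

check 1→ d=(-1,0) cyc+4: ok
check 2→ d=(-1,0) cyc+4: ok
check 3→ d=(-1,0) cyc+0: BAD: Δcyc=0≠L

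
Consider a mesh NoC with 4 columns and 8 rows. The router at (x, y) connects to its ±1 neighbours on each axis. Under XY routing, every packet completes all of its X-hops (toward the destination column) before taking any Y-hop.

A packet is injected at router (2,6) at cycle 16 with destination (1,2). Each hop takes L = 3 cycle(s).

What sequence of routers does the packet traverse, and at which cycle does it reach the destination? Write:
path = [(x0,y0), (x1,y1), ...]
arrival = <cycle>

path = [(2,6), (1,6), (1,5), (1,4), (1,3), (1,2)]
arrival = 31

hop 0: (2,6) @ cyc 16
hop 1: (1,6) @ cyc 19  [W]
hop 2: (1,5) @ cyc 22  [S]
hop 3: (1,4) @ cyc 25  [S]
hop 4: (1,3) @ cyc 28  [S]
hop 5: (1,2) @ cyc 31  [S]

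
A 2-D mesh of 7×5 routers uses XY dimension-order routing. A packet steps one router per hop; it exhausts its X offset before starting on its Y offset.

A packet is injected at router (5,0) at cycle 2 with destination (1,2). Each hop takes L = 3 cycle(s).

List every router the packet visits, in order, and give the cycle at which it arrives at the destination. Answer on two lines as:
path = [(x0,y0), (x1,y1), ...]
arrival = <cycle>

hop 0: (5,0) @ cyc 2
hop 1: (4,0) @ cyc 5  [W]
hop 2: (3,0) @ cyc 8  [W]
hop 3: (2,0) @ cyc 11  [W]
hop 4: (1,0) @ cyc 14  [W]
hop 5: (1,1) @ cyc 17  [N]
hop 6: (1,2) @ cyc 20  [N]

path = [(5,0), (4,0), (3,0), (2,0), (1,0), (1,1), (1,2)]
arrival = 20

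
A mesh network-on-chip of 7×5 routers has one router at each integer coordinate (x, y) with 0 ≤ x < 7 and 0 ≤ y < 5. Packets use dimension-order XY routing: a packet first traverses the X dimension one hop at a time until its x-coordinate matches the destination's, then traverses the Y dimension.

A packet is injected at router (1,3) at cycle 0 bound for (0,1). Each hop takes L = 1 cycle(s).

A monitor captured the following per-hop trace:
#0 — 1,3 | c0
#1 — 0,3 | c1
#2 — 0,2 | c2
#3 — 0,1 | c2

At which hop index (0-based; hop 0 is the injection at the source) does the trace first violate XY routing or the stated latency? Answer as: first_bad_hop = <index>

first_bad_hop = 3

  1: Δx=-1 Δy=+0 Δt=1 [ok]
  2: Δx=+0 Δy=-1 Δt=1 [ok]
  3: Δx=+0 Δy=-1 Δt=0 [BAD: Δcyc=0≠L]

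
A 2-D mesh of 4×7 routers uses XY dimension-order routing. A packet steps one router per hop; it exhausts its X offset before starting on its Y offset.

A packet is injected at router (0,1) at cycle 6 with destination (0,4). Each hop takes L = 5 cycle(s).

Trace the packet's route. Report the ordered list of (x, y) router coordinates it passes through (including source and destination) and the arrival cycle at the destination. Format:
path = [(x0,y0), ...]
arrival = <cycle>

path = [(0,1), (0,2), (0,3), (0,4)]
arrival = 21

hop 0: (0,1) @ cyc 6
hop 1: (0,2) @ cyc 11  [N]
hop 2: (0,3) @ cyc 16  [N]
hop 3: (0,4) @ cyc 21  [N]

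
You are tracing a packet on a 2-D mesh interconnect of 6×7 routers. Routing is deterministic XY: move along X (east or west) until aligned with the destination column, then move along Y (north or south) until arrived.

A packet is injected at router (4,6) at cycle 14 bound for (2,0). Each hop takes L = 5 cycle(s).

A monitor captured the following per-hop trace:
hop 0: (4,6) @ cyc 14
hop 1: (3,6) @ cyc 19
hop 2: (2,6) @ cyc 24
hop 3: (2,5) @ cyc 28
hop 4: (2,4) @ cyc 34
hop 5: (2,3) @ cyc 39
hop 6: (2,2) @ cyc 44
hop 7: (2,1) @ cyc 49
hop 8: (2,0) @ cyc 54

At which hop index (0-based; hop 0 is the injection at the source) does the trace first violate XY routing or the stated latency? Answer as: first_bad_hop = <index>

  1: Δx=-1 Δy=+0 Δt=5 [ok]
  2: Δx=-1 Δy=+0 Δt=5 [ok]
  3: Δx=+0 Δy=-1 Δt=4 [BAD: Δcyc=4≠L]

first_bad_hop = 3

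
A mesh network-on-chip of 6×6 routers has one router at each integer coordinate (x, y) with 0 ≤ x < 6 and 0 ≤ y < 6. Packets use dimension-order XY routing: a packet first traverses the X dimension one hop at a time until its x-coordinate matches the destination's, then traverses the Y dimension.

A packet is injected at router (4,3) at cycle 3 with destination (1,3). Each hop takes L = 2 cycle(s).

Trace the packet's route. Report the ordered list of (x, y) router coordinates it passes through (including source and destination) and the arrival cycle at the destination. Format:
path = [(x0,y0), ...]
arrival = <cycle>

path = [(4,3), (3,3), (2,3), (1,3)]
arrival = 9

[0] x=4 y=3 t=3
[1] x=3 y=3 t=5 →W
[2] x=2 y=3 t=7 →W
[3] x=1 y=3 t=9 →W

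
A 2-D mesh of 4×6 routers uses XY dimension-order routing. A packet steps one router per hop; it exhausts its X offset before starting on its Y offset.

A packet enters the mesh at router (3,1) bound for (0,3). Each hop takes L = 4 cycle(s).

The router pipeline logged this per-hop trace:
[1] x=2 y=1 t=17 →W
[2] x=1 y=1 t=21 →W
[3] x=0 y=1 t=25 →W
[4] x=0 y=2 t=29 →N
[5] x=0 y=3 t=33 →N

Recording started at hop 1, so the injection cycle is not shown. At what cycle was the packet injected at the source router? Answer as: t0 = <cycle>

The first recorded entry is hop 1 at cycle 17.
Therefore t0 = 17 − L = 13.

t0 = 13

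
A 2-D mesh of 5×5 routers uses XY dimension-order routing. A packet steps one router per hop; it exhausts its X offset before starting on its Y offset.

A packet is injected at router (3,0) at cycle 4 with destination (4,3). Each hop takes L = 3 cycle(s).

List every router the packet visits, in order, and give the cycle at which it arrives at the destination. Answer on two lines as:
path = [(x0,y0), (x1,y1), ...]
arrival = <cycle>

path = [(3,0), (4,0), (4,1), (4,2), (4,3)]
arrival = 16

  0. router=(3,0) cycle=4 (inject)
  1. router=(4,0) cycle=7 dir=E
  2. router=(4,1) cycle=10 dir=N
  3. router=(4,2) cycle=13 dir=N
  4. router=(4,3) cycle=16 dir=N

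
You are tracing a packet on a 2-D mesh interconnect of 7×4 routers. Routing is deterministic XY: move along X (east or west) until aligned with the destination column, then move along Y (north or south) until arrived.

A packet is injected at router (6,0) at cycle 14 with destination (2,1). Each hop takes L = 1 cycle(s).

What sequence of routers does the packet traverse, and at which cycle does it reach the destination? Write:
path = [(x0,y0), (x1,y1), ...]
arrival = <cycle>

t=14: at (6,0)
t=15: at (5,0) after W
t=16: at (4,0) after W
t=17: at (3,0) after W
t=18: at (2,0) after W
t=19: at (2,1) after N

path = [(6,0), (5,0), (4,0), (3,0), (2,0), (2,1)]
arrival = 19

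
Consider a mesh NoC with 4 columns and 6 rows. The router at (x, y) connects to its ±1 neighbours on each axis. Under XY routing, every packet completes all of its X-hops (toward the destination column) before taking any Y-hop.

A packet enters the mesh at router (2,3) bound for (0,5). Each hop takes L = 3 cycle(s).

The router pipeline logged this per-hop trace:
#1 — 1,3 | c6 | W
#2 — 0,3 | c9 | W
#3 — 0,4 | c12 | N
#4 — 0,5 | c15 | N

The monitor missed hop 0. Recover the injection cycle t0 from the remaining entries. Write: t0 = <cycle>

At hop 1 the cycle is 6; in general cyc_k = t0 + kL.
So t0 = 6 − 1·3 = 3.

t0 = 3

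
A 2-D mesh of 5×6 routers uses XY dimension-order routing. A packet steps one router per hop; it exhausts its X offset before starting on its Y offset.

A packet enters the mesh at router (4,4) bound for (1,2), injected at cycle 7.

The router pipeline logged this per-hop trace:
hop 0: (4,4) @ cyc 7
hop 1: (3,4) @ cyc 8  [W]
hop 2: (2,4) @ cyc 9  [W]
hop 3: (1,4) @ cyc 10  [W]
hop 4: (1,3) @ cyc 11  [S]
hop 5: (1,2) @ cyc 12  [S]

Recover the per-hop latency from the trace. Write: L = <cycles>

From hop 0 (7) to hop 1 (8): +1 cycles.
Per-hop latency L = Δcyc = 1.

L = 1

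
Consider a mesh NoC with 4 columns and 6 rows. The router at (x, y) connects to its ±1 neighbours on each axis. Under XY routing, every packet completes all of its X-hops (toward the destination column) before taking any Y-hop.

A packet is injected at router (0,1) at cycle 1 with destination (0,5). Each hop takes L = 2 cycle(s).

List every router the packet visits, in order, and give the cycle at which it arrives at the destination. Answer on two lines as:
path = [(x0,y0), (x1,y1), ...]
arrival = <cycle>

path = [(0,1), (0,2), (0,3), (0,4), (0,5)]
arrival = 9

#0 — 0,1 | c1
#1 — 0,2 | c3 | N
#2 — 0,3 | c5 | N
#3 — 0,4 | c7 | N
#4 — 0,5 | c9 | N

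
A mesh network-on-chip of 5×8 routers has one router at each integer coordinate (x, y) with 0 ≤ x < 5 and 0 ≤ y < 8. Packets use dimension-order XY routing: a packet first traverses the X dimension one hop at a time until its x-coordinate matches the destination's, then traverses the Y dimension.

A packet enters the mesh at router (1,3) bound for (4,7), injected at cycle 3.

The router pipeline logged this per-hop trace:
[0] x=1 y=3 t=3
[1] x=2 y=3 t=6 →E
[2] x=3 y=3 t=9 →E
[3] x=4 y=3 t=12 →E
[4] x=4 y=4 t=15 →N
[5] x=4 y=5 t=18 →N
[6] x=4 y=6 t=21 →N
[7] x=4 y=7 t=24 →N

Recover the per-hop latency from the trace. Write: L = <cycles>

Δcyc across hop 0→1: 6 − 3 = 3.
That increment is L by definition: L = 3.

L = 3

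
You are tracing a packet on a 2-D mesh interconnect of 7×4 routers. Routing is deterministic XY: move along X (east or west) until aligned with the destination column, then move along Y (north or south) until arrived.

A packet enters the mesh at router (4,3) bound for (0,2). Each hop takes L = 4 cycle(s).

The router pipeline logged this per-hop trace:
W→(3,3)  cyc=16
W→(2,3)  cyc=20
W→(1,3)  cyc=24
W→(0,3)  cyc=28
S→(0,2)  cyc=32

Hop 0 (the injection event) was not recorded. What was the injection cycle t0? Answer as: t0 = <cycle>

cyc[1] = 16 and cyc[k] = t0 + k·L for every k.
Subtract one hop: t0 = 16 − 4 = 12.

t0 = 12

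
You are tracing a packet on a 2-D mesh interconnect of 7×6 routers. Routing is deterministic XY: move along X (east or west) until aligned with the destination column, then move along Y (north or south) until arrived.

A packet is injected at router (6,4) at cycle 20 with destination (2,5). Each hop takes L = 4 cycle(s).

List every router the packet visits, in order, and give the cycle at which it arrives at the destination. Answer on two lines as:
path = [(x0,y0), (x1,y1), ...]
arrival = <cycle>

path = [(6,4), (5,4), (4,4), (3,4), (2,4), (2,5)]
arrival = 40

src (6,4)  cyc=20
W→(5,4)  cyc=24
W→(4,4)  cyc=28
W→(3,4)  cyc=32
W→(2,4)  cyc=36
N→(2,5)  cyc=40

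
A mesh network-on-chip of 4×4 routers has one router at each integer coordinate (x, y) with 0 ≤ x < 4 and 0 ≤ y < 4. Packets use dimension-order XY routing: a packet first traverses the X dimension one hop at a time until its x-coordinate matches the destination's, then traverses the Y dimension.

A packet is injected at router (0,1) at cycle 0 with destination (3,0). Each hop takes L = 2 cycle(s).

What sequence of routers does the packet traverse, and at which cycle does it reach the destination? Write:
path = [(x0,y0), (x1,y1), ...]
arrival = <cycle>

path = [(0,1), (1,1), (2,1), (3,1), (3,0)]
arrival = 8

[0] x=0 y=1 t=0
[1] x=1 y=1 t=2 →E
[2] x=2 y=1 t=4 →E
[3] x=3 y=1 t=6 →E
[4] x=3 y=0 t=8 →S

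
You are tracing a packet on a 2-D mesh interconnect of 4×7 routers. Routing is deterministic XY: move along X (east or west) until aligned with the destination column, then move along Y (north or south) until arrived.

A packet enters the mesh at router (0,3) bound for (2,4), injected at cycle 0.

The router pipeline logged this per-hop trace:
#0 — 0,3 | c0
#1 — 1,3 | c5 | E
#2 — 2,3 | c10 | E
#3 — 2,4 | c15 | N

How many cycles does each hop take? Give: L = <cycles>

L = 5

Δcyc across hop 0→1: 5 − 0 = 5.
That increment is L by definition: L = 5.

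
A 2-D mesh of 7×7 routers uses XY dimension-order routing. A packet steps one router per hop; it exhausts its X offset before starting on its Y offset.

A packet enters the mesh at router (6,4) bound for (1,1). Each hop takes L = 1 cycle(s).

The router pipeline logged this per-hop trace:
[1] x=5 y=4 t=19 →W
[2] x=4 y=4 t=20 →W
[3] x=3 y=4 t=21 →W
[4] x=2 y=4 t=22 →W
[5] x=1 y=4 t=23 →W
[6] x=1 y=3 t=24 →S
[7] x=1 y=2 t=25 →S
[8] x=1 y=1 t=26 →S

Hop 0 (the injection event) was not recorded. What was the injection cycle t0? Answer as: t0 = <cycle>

At hop 1 the cycle is 19; in general cyc_k = t0 + kL.
So t0 = 19 − 1·1 = 18.

t0 = 18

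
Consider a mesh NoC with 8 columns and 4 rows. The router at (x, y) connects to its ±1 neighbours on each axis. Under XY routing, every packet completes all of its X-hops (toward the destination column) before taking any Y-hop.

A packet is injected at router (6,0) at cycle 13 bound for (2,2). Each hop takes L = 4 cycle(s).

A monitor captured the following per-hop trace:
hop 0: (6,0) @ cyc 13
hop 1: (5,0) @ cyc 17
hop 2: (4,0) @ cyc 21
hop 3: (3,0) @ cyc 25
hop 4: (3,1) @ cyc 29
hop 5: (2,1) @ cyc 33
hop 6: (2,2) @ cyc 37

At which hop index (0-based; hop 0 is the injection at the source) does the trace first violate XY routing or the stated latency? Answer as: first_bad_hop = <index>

  1: Δx=-1 Δy=+0 Δt=4 [ok]
  2: Δx=-1 Δy=+0 Δt=4 [ok]
  3: Δx=-1 Δy=+0 Δt=4 [ok]
  4: Δx=+0 Δy=+1 Δt=4 [BAD: Y-move but x=3≠2]

first_bad_hop = 4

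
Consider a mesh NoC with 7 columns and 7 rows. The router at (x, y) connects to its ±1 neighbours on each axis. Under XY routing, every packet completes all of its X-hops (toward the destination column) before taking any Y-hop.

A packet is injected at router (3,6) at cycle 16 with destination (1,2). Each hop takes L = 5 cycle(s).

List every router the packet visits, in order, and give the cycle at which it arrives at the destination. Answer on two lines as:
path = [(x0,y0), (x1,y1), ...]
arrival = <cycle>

path = [(3,6), (2,6), (1,6), (1,5), (1,4), (1,3), (1,2)]
arrival = 46

t=16: at (3,6)
t=21: at (2,6) after W
t=26: at (1,6) after W
t=31: at (1,5) after S
t=36: at (1,4) after S
t=41: at (1,3) after S
t=46: at (1,2) after S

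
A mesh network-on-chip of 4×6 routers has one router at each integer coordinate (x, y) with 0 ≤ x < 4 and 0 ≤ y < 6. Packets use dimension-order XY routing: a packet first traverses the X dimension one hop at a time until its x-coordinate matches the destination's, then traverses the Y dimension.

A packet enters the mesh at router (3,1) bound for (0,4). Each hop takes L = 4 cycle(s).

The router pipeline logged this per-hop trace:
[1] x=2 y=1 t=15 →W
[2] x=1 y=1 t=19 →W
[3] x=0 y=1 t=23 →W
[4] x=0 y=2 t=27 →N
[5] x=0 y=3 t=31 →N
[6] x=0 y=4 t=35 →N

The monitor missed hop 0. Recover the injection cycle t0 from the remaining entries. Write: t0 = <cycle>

Hop 1 reached at cycle 15; hop k is at t0 + k·L.
So t0 = 15 − 1·4 = 11.

t0 = 11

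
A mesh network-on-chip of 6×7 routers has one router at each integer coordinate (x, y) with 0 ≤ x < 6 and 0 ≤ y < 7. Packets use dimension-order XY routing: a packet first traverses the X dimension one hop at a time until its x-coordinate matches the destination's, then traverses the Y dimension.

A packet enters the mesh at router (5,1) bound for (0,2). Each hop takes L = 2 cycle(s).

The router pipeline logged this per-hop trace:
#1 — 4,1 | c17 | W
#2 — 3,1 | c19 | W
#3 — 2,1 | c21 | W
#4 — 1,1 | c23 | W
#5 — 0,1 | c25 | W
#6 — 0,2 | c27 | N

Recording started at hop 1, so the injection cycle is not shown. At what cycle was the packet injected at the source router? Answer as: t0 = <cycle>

t0 = 15

The first recorded entry is hop 1 at cycle 17.
Therefore t0 = 17 − L = 15.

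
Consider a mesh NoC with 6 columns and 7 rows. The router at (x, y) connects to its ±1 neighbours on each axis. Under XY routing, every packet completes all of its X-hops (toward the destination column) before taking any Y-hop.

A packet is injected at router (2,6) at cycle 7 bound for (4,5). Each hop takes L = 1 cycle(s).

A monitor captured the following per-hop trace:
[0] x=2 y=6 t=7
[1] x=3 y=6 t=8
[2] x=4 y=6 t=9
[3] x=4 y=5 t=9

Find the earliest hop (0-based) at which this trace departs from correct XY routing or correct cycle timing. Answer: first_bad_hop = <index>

first_bad_hop = 3

check 1→ d=(1,0) cyc+1: ok
check 2→ d=(1,0) cyc+1: ok
check 3→ d=(0,-1) cyc+0: BAD: Δcyc=0≠L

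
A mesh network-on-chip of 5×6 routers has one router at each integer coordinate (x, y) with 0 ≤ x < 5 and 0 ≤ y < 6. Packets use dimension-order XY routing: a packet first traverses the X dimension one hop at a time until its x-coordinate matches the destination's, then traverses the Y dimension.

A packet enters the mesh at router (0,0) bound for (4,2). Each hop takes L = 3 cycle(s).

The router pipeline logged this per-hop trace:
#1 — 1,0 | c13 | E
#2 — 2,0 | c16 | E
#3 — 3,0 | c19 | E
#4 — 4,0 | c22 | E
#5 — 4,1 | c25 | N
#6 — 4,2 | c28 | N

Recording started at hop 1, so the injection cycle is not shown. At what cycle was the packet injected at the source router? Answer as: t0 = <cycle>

At hop 1 the cycle is 13; in general cyc_k = t0 + kL.
t0 = cyc[1] − L = 13 − 3 = 10.

t0 = 10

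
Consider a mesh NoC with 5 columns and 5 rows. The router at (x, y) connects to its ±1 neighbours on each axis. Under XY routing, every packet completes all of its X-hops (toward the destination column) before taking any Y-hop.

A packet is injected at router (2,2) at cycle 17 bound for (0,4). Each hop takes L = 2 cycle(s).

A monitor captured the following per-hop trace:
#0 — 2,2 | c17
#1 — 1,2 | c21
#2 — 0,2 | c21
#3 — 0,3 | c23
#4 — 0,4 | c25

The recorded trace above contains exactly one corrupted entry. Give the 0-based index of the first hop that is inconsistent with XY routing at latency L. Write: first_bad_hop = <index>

hop 1: step (-1,+0), +4 cyc — BAD: Δcyc=4≠L

first_bad_hop = 1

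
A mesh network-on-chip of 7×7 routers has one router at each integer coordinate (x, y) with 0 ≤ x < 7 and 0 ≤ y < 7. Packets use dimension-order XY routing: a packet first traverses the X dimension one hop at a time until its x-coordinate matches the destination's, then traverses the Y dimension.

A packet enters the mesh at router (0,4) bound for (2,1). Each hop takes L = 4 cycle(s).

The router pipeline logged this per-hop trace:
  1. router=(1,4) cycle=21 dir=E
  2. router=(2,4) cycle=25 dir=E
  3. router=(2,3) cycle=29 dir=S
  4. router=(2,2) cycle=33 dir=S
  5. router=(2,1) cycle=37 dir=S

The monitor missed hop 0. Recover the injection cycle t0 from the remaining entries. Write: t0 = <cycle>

t0 = 17

At hop 1 the cycle is 21; in general cyc_k = t0 + kL.
So t0 = 21 − 1·4 = 17.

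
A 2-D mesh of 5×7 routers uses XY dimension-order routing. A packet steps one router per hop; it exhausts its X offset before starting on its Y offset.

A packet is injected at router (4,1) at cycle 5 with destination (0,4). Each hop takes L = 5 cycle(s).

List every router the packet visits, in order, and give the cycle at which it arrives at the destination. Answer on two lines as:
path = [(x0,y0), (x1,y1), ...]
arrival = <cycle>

[0] x=4 y=1 t=5
[1] x=3 y=1 t=10 →W
[2] x=2 y=1 t=15 →W
[3] x=1 y=1 t=20 →W
[4] x=0 y=1 t=25 →W
[5] x=0 y=2 t=30 →N
[6] x=0 y=3 t=35 →N
[7] x=0 y=4 t=40 →N

path = [(4,1), (3,1), (2,1), (1,1), (0,1), (0,2), (0,3), (0,4)]
arrival = 40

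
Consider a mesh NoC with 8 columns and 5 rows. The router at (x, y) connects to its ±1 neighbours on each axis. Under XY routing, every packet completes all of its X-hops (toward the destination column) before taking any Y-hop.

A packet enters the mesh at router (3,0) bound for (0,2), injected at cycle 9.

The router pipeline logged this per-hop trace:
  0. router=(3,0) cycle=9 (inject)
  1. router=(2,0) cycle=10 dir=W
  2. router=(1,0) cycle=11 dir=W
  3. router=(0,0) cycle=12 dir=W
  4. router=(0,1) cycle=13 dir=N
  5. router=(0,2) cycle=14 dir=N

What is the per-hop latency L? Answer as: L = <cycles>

L = 1

cyc[1] − cyc[0] = 10 − 9 = 1.
One hop costs L cycles, so L = 1.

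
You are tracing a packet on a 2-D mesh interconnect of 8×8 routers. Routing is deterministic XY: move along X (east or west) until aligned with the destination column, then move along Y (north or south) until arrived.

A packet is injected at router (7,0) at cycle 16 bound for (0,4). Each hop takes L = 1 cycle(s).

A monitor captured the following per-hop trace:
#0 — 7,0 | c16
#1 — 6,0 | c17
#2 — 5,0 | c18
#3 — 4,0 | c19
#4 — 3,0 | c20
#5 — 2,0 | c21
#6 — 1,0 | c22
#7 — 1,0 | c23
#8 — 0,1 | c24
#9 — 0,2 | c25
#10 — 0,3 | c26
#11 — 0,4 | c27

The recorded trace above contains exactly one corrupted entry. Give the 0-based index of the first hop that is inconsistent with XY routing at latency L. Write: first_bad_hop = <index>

hop 1: step (-1,+0), +1 cyc — ok
hop 2: step (-1,+0), +1 cyc — ok
hop 3: step (-1,+0), +1 cyc — ok
hop 4: step (-1,+0), +1 cyc — ok
hop 5: step (-1,+0), +1 cyc — ok
hop 6: step (-1,+0), +1 cyc — ok
hop 7: step (+0,+0), +1 cyc — BAD: non-unit step

first_bad_hop = 7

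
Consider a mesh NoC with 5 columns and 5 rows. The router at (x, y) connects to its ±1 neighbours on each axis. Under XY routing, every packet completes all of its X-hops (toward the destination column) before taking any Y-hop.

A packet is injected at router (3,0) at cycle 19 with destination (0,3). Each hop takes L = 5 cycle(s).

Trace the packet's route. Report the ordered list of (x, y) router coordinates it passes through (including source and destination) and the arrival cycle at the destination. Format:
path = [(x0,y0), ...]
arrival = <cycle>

path = [(3,0), (2,0), (1,0), (0,0), (0,1), (0,2), (0,3)]
arrival = 49

hop 0: (3,0) @ cyc 19
hop 1: (2,0) @ cyc 24  [W]
hop 2: (1,0) @ cyc 29  [W]
hop 3: (0,0) @ cyc 34  [W]
hop 4: (0,1) @ cyc 39  [N]
hop 5: (0,2) @ cyc 44  [N]
hop 6: (0,3) @ cyc 49  [N]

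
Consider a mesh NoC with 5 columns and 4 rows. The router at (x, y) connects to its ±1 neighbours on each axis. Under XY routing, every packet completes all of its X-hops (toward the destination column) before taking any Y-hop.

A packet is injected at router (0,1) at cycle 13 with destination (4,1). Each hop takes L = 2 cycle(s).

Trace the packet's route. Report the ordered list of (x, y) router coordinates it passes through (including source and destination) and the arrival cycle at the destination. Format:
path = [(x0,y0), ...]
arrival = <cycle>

path = [(0,1), (1,1), (2,1), (3,1), (4,1)]
arrival = 21

#0 — 0,1 | c13
#1 — 1,1 | c15 | E
#2 — 2,1 | c17 | E
#3 — 3,1 | c19 | E
#4 — 4,1 | c21 | E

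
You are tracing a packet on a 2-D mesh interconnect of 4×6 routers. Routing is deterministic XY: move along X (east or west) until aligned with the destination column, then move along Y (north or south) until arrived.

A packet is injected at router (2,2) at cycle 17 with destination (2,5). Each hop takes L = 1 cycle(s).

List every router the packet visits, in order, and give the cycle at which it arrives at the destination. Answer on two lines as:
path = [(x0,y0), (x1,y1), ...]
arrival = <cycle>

src (2,2)  cyc=17
N→(2,3)  cyc=18
N→(2,4)  cyc=19
N→(2,5)  cyc=20

path = [(2,2), (2,3), (2,4), (2,5)]
arrival = 20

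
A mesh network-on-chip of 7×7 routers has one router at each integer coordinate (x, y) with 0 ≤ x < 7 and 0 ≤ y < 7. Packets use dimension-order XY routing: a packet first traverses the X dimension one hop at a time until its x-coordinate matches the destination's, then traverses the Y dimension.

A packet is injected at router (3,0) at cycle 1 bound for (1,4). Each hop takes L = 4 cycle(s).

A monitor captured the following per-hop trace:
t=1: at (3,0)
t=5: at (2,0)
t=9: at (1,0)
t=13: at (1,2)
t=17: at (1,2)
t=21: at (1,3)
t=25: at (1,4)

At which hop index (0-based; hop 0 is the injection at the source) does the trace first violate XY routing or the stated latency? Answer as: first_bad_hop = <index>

first_bad_hop = 3

hop 1: step (-1,+0), +4 cyc — ok
hop 2: step (-1,+0), +4 cyc — ok
hop 3: step (+0,+2), +4 cyc — BAD: non-unit step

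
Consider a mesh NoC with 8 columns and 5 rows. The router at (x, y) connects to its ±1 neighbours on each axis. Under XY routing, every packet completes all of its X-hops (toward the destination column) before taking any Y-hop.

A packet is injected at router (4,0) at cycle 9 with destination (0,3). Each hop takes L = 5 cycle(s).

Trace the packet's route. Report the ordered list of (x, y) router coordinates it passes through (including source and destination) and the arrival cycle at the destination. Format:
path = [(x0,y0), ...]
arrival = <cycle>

  0. router=(4,0) cycle=9 (inject)
  1. router=(3,0) cycle=14 dir=W
  2. router=(2,0) cycle=19 dir=W
  3. router=(1,0) cycle=24 dir=W
  4. router=(0,0) cycle=29 dir=W
  5. router=(0,1) cycle=34 dir=N
  6. router=(0,2) cycle=39 dir=N
  7. router=(0,3) cycle=44 dir=N

path = [(4,0), (3,0), (2,0), (1,0), (0,0), (0,1), (0,2), (0,3)]
arrival = 44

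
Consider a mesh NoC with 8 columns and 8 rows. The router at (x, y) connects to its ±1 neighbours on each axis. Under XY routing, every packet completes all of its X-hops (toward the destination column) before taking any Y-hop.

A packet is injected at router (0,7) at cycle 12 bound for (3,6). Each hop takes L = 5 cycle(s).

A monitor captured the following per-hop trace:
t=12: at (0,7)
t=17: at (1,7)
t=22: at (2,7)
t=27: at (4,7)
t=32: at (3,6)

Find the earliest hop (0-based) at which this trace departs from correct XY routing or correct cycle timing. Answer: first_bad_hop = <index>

first_bad_hop = 3

[1] (+1,+0) / 5c ⇒ ok
[2] (+1,+0) / 5c ⇒ ok
[3] (+2,+0) / 5c ⇒ BAD: non-unit step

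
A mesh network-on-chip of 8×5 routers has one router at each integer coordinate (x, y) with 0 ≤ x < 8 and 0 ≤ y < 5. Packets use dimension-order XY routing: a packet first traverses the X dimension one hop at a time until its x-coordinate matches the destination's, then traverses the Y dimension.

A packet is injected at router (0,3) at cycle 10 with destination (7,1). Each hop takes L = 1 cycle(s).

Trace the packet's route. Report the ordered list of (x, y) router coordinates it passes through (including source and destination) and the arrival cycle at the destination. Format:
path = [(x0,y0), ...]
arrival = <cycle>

path = [(0,3), (1,3), (2,3), (3,3), (4,3), (5,3), (6,3), (7,3), (7,2), (7,1)]
arrival = 19

  0. router=(0,3) cycle=10 (inject)
  1. router=(1,3) cycle=11 dir=E
  2. router=(2,3) cycle=12 dir=E
  3. router=(3,3) cycle=13 dir=E
  4. router=(4,3) cycle=14 dir=E
  5. router=(5,3) cycle=15 dir=E
  6. router=(6,3) cycle=16 dir=E
  7. router=(7,3) cycle=17 dir=E
  8. router=(7,2) cycle=18 dir=S
  9. router=(7,1) cycle=19 dir=S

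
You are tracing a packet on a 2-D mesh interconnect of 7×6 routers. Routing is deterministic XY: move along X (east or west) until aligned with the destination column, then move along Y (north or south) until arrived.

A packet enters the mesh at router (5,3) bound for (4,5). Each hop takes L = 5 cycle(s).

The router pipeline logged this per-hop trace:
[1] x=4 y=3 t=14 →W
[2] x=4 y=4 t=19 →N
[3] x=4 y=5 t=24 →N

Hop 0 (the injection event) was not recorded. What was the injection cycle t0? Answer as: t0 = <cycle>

t0 = 9

Hop 1 reached at cycle 14; hop k is at t0 + k·L.
Subtract one hop: t0 = 14 − 5 = 9.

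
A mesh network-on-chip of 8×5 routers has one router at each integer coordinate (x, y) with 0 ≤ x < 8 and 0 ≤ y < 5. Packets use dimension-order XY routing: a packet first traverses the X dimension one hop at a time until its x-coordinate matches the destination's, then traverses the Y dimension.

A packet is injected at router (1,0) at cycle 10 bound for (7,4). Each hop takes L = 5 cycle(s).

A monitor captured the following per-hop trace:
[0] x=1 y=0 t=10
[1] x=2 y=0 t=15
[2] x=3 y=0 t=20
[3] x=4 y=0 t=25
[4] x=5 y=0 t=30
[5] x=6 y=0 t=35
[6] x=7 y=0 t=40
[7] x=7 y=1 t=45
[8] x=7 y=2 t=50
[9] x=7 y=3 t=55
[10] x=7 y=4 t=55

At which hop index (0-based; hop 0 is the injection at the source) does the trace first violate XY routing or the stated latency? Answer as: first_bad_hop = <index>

first_bad_hop = 10

hop 1: step (+1,+0), +5 cyc — ok
hop 2: step (+1,+0), +5 cyc — ok
hop 3: step (+1,+0), +5 cyc — ok
hop 4: step (+1,+0), +5 cyc — ok
hop 5: step (+1,+0), +5 cyc — ok
hop 6: step (+1,+0), +5 cyc — ok
hop 7: step (+0,+1), +5 cyc — ok
hop 8: step (+0,+1), +5 cyc — ok
hop 9: step (+0,+1), +5 cyc — ok
hop 10: step (+0,+1), +0 cyc — BAD: Δcyc=0≠L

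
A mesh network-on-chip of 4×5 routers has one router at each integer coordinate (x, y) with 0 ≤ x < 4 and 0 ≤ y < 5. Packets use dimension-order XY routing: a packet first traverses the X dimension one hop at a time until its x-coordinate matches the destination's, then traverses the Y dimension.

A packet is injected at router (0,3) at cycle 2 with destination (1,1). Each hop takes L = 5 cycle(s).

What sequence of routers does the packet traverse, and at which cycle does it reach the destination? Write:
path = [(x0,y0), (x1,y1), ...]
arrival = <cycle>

  0. router=(0,3) cycle=2 (inject)
  1. router=(1,3) cycle=7 dir=E
  2. router=(1,2) cycle=12 dir=S
  3. router=(1,1) cycle=17 dir=S

path = [(0,3), (1,3), (1,2), (1,1)]
arrival = 17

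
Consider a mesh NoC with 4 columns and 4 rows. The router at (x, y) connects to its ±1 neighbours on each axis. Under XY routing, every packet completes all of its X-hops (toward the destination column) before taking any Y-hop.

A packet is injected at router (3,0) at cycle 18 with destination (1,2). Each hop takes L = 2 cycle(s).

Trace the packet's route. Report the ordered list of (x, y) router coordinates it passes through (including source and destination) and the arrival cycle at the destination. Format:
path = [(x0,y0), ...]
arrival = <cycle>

path = [(3,0), (2,0), (1,0), (1,1), (1,2)]
arrival = 26

hop 0: (3,0) @ cyc 18
hop 1: (2,0) @ cyc 20  [W]
hop 2: (1,0) @ cyc 22  [W]
hop 3: (1,1) @ cyc 24  [N]
hop 4: (1,2) @ cyc 26  [N]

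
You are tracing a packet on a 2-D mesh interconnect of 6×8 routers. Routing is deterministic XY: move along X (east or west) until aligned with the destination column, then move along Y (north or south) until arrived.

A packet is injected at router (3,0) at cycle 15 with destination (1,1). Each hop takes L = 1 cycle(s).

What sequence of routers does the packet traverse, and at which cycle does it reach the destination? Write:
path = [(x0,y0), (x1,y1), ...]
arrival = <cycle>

  0. router=(3,0) cycle=15 (inject)
  1. router=(2,0) cycle=16 dir=W
  2. router=(1,0) cycle=17 dir=W
  3. router=(1,1) cycle=18 dir=N

path = [(3,0), (2,0), (1,0), (1,1)]
arrival = 18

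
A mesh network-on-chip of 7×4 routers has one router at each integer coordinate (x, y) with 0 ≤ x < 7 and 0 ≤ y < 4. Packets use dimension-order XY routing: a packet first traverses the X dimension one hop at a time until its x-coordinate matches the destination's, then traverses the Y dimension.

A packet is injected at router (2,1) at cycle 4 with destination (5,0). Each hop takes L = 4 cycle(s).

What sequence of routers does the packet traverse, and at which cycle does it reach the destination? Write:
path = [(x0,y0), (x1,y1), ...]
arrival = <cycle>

path = [(2,1), (3,1), (4,1), (5,1), (5,0)]
arrival = 20

#0 — 2,1 | c4
#1 — 3,1 | c8 | E
#2 — 4,1 | c12 | E
#3 — 5,1 | c16 | E
#4 — 5,0 | c20 | S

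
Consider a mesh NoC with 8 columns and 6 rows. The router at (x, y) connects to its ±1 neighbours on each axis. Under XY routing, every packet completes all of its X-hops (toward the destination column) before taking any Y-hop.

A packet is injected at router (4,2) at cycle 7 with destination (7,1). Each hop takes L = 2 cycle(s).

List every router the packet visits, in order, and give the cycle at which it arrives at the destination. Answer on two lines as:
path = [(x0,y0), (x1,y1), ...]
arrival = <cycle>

path = [(4,2), (5,2), (6,2), (7,2), (7,1)]
arrival = 15

#0 — 4,2 | c7
#1 — 5,2 | c9 | E
#2 — 6,2 | c11 | E
#3 — 7,2 | c13 | E
#4 — 7,1 | c15 | S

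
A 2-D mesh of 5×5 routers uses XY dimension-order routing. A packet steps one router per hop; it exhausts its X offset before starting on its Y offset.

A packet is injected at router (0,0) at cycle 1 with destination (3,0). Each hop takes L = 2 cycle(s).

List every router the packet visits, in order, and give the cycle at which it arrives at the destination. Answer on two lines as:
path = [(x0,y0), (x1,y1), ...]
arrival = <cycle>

path = [(0,0), (1,0), (2,0), (3,0)]
arrival = 7

hop 0: (0,0) @ cyc 1
hop 1: (1,0) @ cyc 3  [E]
hop 2: (2,0) @ cyc 5  [E]
hop 3: (3,0) @ cyc 7  [E]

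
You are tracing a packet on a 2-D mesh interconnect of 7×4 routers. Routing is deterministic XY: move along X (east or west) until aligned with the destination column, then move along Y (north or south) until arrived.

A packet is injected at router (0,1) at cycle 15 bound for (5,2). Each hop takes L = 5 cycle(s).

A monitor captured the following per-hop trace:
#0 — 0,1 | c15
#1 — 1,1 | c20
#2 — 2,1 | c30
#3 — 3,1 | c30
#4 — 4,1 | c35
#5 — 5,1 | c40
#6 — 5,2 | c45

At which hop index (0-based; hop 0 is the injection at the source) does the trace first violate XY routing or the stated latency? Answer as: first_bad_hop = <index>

  1: Δx=+1 Δy=+0 Δt=5 [ok]
  2: Δx=+1 Δy=+0 Δt=10 [BAD: Δcyc=10≠L]

first_bad_hop = 2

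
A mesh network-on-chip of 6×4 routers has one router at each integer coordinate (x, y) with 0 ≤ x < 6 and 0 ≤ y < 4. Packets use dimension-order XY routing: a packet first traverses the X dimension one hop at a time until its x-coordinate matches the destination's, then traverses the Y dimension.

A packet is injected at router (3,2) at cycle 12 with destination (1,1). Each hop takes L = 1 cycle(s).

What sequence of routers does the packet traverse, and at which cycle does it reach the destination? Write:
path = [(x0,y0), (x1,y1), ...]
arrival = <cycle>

path = [(3,2), (2,2), (1,2), (1,1)]
arrival = 15

src (3,2)  cyc=12
W→(2,2)  cyc=13
W→(1,2)  cyc=14
S→(1,1)  cyc=15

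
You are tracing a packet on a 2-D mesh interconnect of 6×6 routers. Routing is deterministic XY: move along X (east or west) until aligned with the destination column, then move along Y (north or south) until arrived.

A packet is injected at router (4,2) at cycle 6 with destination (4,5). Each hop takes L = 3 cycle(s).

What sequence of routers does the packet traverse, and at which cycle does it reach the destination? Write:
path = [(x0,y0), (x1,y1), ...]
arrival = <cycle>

path = [(4,2), (4,3), (4,4), (4,5)]
arrival = 15

#0 — 4,2 | c6
#1 — 4,3 | c9 | N
#2 — 4,4 | c12 | N
#3 — 4,5 | c15 | N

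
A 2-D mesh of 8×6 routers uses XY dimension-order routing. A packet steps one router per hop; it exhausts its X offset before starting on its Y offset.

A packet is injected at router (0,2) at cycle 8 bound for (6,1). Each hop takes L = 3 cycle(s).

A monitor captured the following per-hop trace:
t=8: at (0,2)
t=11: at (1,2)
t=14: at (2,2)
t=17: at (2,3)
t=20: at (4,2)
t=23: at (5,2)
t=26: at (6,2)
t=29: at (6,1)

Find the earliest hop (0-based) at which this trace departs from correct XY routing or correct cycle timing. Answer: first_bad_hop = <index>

hop 1: step (+1,+0), +3 cyc — ok
hop 2: step (+1,+0), +3 cyc — ok
hop 3: step (+0,+1), +3 cyc — BAD: Y-move but x=2≠6

first_bad_hop = 3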